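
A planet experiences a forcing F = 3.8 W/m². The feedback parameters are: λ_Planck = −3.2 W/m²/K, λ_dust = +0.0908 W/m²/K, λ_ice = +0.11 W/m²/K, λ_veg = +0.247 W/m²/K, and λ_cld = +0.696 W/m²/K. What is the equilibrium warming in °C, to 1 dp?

Net feedback parameter λ = (−3.2) + (+0.0908) + (+0.11) + (+0.247) + (+0.696) = -2.0562 W/m²/K.
ΔT = −F/λ = −3.8/(-2.0562) = 1.8 °C.

1.8 °C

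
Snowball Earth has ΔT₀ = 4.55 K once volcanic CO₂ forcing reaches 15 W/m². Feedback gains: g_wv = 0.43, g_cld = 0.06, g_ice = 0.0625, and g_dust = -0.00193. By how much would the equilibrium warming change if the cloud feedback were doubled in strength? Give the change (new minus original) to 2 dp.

1.56 K

Original: g = 0.55057, ΔT = 4.55/(1−0.55057) = 10.1239 K.
With doubled cloud: g' = 0.61057, ΔT' = 4.55/(1−0.61057) = 11.6837 K.
Change = 11.6837 − 10.1239 = 1.56 K.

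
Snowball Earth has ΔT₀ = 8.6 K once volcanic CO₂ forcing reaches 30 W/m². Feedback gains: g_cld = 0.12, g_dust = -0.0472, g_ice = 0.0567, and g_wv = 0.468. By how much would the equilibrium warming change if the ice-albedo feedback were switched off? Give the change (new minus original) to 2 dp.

-2.64 K

Original: g = 0.5975, ΔT = 8.6/(1−0.5975) = 21.3665 K.
Without ice-albedo: g' = 0.5408, ΔT' = 8.6/(1−0.5408) = 18.7282 K.
Change = 18.7282 − 21.3665 = -2.64 K.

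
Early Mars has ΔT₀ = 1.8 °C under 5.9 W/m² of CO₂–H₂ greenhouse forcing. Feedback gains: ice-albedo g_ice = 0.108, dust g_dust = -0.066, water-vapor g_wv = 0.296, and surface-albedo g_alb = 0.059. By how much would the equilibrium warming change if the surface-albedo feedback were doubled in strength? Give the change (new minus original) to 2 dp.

Original: g = 0.397, ΔT = 1.8/(1−0.397) = 2.9851 °C.
With doubled surface-albedo: g' = 0.456, ΔT' = 1.8/(1−0.456) = 3.3088 °C.
Change = 3.3088 − 2.9851 = 0.32 °C.

0.32 °C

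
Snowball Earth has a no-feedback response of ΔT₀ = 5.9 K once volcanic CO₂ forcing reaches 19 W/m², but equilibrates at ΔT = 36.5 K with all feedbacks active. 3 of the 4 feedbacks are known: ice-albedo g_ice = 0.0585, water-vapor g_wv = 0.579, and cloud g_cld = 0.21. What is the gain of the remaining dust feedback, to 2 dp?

-0.01

Amplification A = ΔT/ΔT₀ = 36.5/5.9 = 6.186.
Total gain g = 1 − 1/A = 1 − 1/6.186 = 0.8383.
Known gains sum to 0.0585 + 0.579 + 0.21 = 0.8475.
g_dust = 0.8383 − 0.8475 = -0.01.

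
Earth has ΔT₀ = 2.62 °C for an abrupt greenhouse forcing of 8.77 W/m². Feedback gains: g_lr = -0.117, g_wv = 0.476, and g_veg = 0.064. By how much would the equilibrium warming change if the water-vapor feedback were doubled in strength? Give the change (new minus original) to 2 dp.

21.40 °C

Original: g = 0.423, ΔT = 2.62/(1−0.423) = 4.5407 °C.
With doubled water-vapor: g' = 0.899, ΔT' = 2.62/(1−0.899) = 25.9406 °C.
Change = 25.9406 − 4.5407 = 21.40 °C.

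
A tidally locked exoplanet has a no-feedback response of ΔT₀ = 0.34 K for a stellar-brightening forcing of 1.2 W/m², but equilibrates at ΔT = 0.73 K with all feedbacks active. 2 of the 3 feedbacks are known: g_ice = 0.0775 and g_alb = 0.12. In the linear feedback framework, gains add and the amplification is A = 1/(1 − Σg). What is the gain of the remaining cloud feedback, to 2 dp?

0.34

Amplification A = ΔT/ΔT₀ = 0.73/0.34 = 2.147.
Total gain g = 1 − 1/A = 1 − 1/2.147 = 0.5342.
Known gains sum to 0.0775 + 0.12 = 0.1975.
g_cld = 0.5342 − 0.1975 = 0.34.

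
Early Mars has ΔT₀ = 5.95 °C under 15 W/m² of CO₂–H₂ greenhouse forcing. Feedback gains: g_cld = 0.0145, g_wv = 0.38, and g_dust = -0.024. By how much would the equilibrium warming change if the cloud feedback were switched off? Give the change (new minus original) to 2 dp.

-0.21 °C

Original: g = 0.3705, ΔT = 5.95/(1−0.3705) = 9.4519 °C.
Without cloud: g' = 0.356, ΔT' = 5.95/(1−0.356) = 9.2391 °C.
Change = 9.2391 − 9.4519 = -0.21 °C.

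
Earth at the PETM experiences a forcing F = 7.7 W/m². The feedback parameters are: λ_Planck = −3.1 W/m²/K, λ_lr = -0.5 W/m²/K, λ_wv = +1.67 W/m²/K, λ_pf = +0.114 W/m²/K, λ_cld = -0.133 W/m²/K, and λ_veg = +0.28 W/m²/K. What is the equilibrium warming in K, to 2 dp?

Net feedback parameter λ = (−3.1) + (-0.5) + (+1.67) + (+0.114) + (-0.133) + (+0.28) = -1.669 W/m²/K.
ΔT = −F/λ = −7.7/(-1.669) = 4.61 K.

4.61 K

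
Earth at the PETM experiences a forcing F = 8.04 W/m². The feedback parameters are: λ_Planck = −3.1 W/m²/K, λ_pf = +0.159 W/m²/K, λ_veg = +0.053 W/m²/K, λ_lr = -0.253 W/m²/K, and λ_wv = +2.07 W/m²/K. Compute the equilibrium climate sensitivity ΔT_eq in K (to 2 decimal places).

7.51 K

Net feedback parameter λ = (−3.1) + (+0.159) + (+0.053) + (-0.253) + (+2.07) = -1.071 W/m²/K.
ΔT = −F/λ = −8.04/(-1.071) = 7.51 K.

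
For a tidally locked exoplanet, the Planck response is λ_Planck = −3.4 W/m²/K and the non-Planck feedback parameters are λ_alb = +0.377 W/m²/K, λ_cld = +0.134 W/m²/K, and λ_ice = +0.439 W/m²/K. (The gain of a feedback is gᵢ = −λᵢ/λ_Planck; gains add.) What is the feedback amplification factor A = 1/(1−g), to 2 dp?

Convert to gains: g_alb = 0.377/3.4 = 0.1109; g_cld = 0.134/3.4 = 0.03941; g_ice = 0.439/3.4 = 0.1291.
Total gain g = 0.27941.
A = 1/(1 − 0.27941) = 1.39.

1.39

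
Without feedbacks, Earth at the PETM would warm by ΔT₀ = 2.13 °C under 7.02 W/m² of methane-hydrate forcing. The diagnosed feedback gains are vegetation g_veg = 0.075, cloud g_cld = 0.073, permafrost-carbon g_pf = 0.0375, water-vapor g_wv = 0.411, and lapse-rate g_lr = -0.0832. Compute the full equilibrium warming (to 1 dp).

4.4 °C

Total gain g = 0.075 + 0.073 + 0.0375 + 0.411 − 0.0832 = 0.5133.
Amplification A = 1/(1 − 0.5133) = 2.055.
ΔT = 2.13 × 2.055 = 4.4 °C.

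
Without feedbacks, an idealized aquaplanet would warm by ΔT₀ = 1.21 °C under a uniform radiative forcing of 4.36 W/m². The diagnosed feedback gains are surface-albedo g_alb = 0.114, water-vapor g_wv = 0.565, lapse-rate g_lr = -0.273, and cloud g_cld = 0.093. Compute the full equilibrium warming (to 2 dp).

Total gain g = 0.114 + 0.565 − 0.273 + 0.093 = 0.499.
Amplification A = 1/(1 − 0.499) = 1.996.
ΔT = 1.21 × 1.996 = 2.42 °C.

2.42 °C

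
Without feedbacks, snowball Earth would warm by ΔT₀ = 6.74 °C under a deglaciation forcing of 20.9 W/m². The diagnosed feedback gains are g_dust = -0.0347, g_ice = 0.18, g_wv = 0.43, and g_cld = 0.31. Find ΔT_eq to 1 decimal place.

Total gain g = -0.0347 + 0.18 + 0.43 + 0.31 = 0.8853.
Amplification A = 1/(1 − 0.8853) = 8.718.
ΔT = 6.74 × 8.718 = 58.8 °C.

58.8 °C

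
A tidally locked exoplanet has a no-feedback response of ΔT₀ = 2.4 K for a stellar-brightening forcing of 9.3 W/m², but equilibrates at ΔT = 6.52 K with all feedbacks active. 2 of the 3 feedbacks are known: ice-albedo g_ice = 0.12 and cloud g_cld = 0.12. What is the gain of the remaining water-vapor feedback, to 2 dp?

Amplification A = ΔT/ΔT₀ = 6.52/2.4 = 2.717.
Total gain g = 1 − 1/A = 1 − 1/2.717 = 0.6319.
Known gains sum to 0.12 + 0.12 = 0.24.
g_wv = 0.6319 − 0.24 = 0.39.

0.39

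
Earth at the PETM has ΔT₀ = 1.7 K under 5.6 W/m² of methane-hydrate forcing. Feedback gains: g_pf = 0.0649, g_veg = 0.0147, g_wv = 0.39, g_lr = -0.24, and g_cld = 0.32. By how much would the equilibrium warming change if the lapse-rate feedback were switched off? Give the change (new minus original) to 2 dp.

Original: g = 0.5496, ΔT = 1.7/(1−0.5496) = 3.7744 K.
Without lapse-rate: g' = 0.7896, ΔT' = 1.7/(1−0.7896) = 8.0798 K.
Change = 8.0798 − 3.7744 = 4.31 K.

4.31 K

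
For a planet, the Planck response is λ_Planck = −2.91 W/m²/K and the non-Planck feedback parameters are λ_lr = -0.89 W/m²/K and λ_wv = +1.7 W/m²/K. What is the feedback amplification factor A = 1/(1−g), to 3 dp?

Convert to gains: g_lr = -0.89/2.91 = -0.3058; g_wv = 1.7/2.91 = 0.5842.
Total gain g = 0.2784.
A = 1/(1 − 0.2784) = 1.386.

1.386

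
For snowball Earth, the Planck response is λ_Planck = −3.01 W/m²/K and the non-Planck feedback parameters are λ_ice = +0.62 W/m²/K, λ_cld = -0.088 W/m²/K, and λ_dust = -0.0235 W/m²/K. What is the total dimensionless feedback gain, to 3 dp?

0.169

Convert to gains: g_ice = 0.62/3.01 = 0.206; g_cld = -0.088/3.01 = -0.02924; g_dust = -0.0235/3.01 = -0.007807.
Total gain g = 0.168953.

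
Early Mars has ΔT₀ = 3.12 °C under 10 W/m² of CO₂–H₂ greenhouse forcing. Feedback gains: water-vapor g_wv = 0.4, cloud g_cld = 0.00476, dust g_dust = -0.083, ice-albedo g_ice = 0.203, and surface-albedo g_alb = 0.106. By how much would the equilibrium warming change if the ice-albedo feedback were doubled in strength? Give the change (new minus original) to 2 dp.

10.32 °C

Original: g = 0.63076, ΔT = 3.12/(1−0.63076) = 8.4498 °C.
With doubled ice-albedo: g' = 0.83376, ΔT' = 3.12/(1−0.83376) = 18.7680 °C.
Change = 18.7680 − 8.4498 = 10.32 °C.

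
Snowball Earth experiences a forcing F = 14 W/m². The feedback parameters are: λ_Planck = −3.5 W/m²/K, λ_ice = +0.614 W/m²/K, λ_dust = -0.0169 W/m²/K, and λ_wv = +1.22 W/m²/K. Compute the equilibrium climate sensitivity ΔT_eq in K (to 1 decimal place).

Net feedback parameter λ = (−3.5) + (+0.614) + (-0.0169) + (+1.22) = -1.6829 W/m²/K.
ΔT = −F/λ = −14/(-1.6829) = 8.3 K.

8.3 K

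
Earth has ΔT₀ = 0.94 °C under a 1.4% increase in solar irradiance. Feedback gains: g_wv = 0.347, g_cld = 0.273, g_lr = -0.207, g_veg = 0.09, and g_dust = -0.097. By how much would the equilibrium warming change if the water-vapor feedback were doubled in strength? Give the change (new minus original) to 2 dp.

2.22 °C

Original: g = 0.406, ΔT = 0.94/(1−0.406) = 1.5825 °C.
With doubled water-vapor: g' = 0.753, ΔT' = 0.94/(1−0.753) = 3.8057 °C.
Change = 3.8057 − 1.5825 = 2.22 °C.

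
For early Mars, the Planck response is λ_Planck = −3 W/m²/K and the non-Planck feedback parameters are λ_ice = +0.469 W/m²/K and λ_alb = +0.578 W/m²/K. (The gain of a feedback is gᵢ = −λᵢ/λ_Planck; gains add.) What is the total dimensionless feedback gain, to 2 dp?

0.35

Convert to gains: g_ice = 0.469/3 = 0.1563; g_alb = 0.578/3 = 0.1927.
Total gain g = 0.349.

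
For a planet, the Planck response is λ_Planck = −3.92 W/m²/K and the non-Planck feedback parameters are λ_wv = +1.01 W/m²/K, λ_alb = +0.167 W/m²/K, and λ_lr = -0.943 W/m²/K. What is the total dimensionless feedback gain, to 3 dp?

Convert to gains: g_wv = 1.01/3.92 = 0.2577; g_alb = 0.167/3.92 = 0.0426; g_lr = -0.943/3.92 = -0.2406.
Total gain g = 0.0597.

0.060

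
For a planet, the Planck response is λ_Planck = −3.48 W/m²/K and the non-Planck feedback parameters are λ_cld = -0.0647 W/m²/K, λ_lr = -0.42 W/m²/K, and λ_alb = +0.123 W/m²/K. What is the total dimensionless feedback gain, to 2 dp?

Convert to gains: g_cld = -0.0647/3.48 = -0.01859; g_lr = -0.42/3.48 = -0.1207; g_alb = 0.123/3.48 = 0.03534.
Total gain g = -0.10395.

-0.10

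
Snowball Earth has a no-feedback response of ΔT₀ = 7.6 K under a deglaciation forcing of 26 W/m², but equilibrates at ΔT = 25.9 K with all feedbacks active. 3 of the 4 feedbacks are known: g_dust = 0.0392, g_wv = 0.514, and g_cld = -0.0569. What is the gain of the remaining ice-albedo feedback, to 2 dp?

0.21

Amplification A = ΔT/ΔT₀ = 25.9/7.6 = 3.408.
Total gain g = 1 − 1/A = 1 − 1/3.408 = 0.7066.
Known gains sum to 0.0392 + 0.514 − 0.0569 = 0.4963.
g_ice = 0.7066 − 0.4963 = 0.21.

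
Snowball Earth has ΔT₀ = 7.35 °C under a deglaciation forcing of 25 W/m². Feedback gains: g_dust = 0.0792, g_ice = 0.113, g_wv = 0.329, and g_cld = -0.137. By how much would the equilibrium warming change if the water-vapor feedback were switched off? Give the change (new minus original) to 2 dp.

Original: g = 0.3842, ΔT = 7.35/(1−0.3842) = 11.9357 °C.
Without water-vapor: g' = 0.0552, ΔT' = 7.35/(1−0.0552) = 7.7794 °C.
Change = 7.7794 − 11.9357 = -4.16 °C.

-4.16 °C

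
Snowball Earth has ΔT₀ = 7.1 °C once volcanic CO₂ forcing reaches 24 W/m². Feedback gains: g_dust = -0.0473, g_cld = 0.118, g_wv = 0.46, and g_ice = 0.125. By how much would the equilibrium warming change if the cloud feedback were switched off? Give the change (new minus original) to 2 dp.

-5.26 °C

Original: g = 0.6557, ΔT = 7.1/(1−0.6557) = 20.6216 °C.
Without cloud: g' = 0.5377, ΔT' = 7.1/(1−0.5377) = 15.3580 °C.
Change = 15.3580 − 20.6216 = -5.26 °C.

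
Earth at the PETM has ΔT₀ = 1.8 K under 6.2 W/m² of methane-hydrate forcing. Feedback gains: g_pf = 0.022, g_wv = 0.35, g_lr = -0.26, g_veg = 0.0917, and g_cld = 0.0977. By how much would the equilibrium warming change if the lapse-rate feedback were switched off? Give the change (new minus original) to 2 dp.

1.53 K

Original: g = 0.3014, ΔT = 1.8/(1−0.3014) = 2.5766 K.
Without lapse-rate: g' = 0.5614, ΔT' = 1.8/(1−0.5614) = 4.1040 K.
Change = 4.1040 − 2.5766 = 1.53 K.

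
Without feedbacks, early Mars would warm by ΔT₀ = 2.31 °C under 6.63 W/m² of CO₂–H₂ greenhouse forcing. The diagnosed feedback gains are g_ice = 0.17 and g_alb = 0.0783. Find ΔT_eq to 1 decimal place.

Total gain g = 0.17 + 0.0783 = 0.2483.
Amplification A = 1/(1 − 0.2483) = 1.33.
ΔT = 2.31 × 1.33 = 3.1 °C.

3.1 °C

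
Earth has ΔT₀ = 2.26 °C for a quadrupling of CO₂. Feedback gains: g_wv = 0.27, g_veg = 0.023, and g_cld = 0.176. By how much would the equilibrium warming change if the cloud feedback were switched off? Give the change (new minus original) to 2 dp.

Original: g = 0.469, ΔT = 2.26/(1−0.469) = 4.2561 °C.
Without cloud: g' = 0.293, ΔT' = 2.26/(1−0.293) = 3.1966 °C.
Change = 3.1966 − 4.2561 = -1.06 °C.

-1.06 °C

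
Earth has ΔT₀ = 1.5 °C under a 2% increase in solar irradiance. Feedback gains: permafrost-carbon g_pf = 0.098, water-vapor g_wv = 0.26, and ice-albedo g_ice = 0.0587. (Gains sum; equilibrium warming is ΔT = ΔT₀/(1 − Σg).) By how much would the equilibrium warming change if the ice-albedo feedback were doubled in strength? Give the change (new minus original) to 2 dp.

0.29 °C

Original: g = 0.4167, ΔT = 1.5/(1−0.4167) = 2.5716 °C.
With doubled ice-albedo: g' = 0.4754, ΔT' = 1.5/(1−0.4754) = 2.8593 °C.
Change = 2.8593 − 2.5716 = 0.29 °C.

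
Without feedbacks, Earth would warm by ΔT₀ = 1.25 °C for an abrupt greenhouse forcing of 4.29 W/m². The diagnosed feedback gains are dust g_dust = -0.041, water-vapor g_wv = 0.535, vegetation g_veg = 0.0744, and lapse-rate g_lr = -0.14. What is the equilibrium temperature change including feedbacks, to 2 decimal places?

Total gain g = -0.041 + 0.535 + 0.0744 − 0.14 = 0.4284.
Amplification A = 1/(1 − 0.4284) = 1.749.
ΔT = 1.25 × 1.749 = 2.19 °C.

2.19 °C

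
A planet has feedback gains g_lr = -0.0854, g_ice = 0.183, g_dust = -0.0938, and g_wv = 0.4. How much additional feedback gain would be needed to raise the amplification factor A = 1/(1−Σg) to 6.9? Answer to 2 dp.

0.45

Current total gain = 0.4038.
Target gain for A = 6.9: g* = 1 − 1/6.9 = 0.8551.
Additional gain needed = 0.8551 − 0.4038 = 0.45.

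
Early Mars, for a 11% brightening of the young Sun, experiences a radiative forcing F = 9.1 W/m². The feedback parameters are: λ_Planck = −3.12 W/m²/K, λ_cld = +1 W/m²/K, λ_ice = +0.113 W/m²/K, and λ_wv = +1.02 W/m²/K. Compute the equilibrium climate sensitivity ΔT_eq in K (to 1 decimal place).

9.2 K

Net feedback parameter λ = (−3.12) + (+1) + (+0.113) + (+1.02) = -0.987 W/m²/K.
ΔT = −F/λ = −9.1/(-0.987) = 9.2 K.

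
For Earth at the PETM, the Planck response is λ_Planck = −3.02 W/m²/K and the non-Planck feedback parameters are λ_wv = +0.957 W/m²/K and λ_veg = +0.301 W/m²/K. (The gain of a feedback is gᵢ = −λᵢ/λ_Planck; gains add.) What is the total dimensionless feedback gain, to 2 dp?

Convert to gains: g_wv = 0.957/3.02 = 0.3169; g_veg = 0.301/3.02 = 0.09967.
Total gain g = 0.41657.

0.42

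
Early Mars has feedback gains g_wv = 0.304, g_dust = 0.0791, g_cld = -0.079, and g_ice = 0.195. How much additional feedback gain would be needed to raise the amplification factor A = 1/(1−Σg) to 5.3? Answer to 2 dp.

0.31

Current total gain = 0.4991.
Target gain for A = 5.3: g* = 1 − 1/5.3 = 0.8113.
Additional gain needed = 0.8113 − 0.4991 = 0.31.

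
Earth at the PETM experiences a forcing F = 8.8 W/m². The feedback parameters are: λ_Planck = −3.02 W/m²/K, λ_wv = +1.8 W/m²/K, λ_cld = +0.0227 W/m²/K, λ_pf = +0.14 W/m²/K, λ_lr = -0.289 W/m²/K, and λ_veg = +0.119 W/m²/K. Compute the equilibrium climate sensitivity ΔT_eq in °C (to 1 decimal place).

7.2 °C

Net feedback parameter λ = (−3.02) + (+1.8) + (+0.0227) + (+0.14) + (-0.289) + (+0.119) = -1.2273 W/m²/K.
ΔT = −F/λ = −8.8/(-1.2273) = 7.2 °C.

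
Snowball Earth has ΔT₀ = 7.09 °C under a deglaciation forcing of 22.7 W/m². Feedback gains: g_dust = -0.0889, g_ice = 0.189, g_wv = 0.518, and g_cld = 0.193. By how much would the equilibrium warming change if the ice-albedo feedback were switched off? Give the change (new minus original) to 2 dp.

Original: g = 0.8111, ΔT = 7.09/(1−0.8111) = 37.5331 °C.
Without ice-albedo: g' = 0.6221, ΔT' = 7.09/(1−0.6221) = 18.7616 °C.
Change = 18.7616 − 37.5331 = -18.77 °C.

-18.77 °C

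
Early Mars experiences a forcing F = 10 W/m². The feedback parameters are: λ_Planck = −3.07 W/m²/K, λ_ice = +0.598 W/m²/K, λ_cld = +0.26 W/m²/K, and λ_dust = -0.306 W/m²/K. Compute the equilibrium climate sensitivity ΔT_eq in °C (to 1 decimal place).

4.0 °C

Net feedback parameter λ = (−3.07) + (+0.598) + (+0.26) + (-0.306) = -2.518 W/m²/K.
ΔT = −F/λ = −10/(-2.518) = 4.0 °C.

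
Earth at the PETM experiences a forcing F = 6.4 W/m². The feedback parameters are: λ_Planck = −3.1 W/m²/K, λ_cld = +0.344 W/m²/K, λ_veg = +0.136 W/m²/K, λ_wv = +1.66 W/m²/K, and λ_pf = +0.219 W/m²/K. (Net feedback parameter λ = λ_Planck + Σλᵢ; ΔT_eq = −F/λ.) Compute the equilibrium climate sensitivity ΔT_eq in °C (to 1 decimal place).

Net feedback parameter λ = (−3.1) + (+0.344) + (+0.136) + (+1.66) + (+0.219) = -0.741 W/m²/K.
ΔT = −F/λ = −6.4/(-0.741) = 8.6 °C.

8.6 °C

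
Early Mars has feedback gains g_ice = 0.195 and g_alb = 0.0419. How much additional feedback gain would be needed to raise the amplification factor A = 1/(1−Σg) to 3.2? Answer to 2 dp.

0.45

Current total gain = 0.2369.
Target gain for A = 3.2: g* = 1 − 1/3.2 = 0.6875.
Additional gain needed = 0.6875 − 0.2369 = 0.45.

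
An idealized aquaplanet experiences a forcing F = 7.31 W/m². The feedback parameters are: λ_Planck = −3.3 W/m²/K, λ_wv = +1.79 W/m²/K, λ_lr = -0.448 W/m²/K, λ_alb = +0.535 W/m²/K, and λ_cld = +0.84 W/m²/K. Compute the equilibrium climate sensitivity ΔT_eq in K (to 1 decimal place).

Net feedback parameter λ = (−3.3) + (+1.79) + (-0.448) + (+0.535) + (+0.84) = -0.583 W/m²/K.
ΔT = −F/λ = −7.31/(-0.583) = 12.5 K.

12.5 K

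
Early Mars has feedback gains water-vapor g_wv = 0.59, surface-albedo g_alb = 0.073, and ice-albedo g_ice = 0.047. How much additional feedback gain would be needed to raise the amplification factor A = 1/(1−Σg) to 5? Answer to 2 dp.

0.09

Current total gain = 0.71.
Target gain for A = 5: g* = 1 − 1/5 = 0.8.
Additional gain needed = 0.8 − 0.71 = 0.09.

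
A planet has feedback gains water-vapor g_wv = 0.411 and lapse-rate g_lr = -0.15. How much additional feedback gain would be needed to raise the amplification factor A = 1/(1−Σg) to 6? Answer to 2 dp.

0.57

Current total gain = 0.261.
Target gain for A = 6: g* = 1 − 1/6 = 0.8333.
Additional gain needed = 0.8333 − 0.261 = 0.57.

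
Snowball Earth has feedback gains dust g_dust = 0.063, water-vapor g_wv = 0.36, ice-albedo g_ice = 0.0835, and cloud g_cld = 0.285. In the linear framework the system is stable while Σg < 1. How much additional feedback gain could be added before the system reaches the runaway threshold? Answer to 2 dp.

Current total gain = 0.063 + 0.36 + 0.0835 + 0.285 = 0.7915.
Margin to runaway = 1 − 0.7915 = 0.21.

0.21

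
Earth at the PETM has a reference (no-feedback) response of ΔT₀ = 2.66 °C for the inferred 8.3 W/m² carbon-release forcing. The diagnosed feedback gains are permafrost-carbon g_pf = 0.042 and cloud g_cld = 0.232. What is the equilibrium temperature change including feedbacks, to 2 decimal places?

3.66 °C

Total gain g = 0.042 + 0.232 = 0.274.
Amplification A = 1/(1 − 0.274) = 1.377.
ΔT = 2.66 × 1.377 = 3.66 °C.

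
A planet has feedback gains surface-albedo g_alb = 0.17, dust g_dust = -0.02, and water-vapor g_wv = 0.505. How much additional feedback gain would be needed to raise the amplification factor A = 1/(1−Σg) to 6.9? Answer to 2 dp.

Current total gain = 0.655.
Target gain for A = 6.9: g* = 1 − 1/6.9 = 0.8551.
Additional gain needed = 0.8551 − 0.655 = 0.20.

0.20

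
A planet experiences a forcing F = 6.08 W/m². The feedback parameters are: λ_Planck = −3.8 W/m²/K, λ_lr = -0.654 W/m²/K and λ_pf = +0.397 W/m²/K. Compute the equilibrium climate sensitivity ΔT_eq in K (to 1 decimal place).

Net feedback parameter λ = (−3.8) + (-0.654) + (+0.397) = -4.057 W/m²/K.
ΔT = −F/λ = −6.08/(-4.057) = 1.5 K.

1.5 K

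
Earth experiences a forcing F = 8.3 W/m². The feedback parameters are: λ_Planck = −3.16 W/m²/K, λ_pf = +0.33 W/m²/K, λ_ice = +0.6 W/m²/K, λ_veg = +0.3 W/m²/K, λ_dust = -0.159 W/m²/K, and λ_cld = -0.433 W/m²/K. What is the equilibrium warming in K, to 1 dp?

Net feedback parameter λ = (−3.16) + (+0.33) + (+0.6) + (+0.3) + (-0.159) + (-0.433) = -2.522 W/m²/K.
ΔT = −F/λ = −8.3/(-2.522) = 3.3 K.

3.3 K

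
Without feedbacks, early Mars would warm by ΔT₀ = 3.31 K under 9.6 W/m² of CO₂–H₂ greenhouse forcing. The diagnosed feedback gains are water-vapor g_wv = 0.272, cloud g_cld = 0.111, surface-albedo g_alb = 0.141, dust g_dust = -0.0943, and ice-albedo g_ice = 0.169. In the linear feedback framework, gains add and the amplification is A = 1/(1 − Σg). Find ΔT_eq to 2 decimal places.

8.25 K

Total gain g = 0.272 + 0.111 + 0.141 − 0.0943 + 0.169 = 0.5987.
Amplification A = 1/(1 − 0.5987) = 2.492.
ΔT = 3.31 × 2.492 = 8.25 K.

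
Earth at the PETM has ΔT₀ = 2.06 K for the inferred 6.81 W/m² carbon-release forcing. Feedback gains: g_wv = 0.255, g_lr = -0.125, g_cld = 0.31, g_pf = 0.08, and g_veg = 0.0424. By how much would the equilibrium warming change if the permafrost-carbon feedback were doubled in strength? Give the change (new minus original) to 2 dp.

1.05 K

Original: g = 0.5624, ΔT = 2.06/(1−0.5624) = 4.7075 K.
With doubled permafrost-carbon: g' = 0.6424, ΔT' = 2.06/(1−0.6424) = 5.7606 K.
Change = 5.7606 − 4.7075 = 1.05 K.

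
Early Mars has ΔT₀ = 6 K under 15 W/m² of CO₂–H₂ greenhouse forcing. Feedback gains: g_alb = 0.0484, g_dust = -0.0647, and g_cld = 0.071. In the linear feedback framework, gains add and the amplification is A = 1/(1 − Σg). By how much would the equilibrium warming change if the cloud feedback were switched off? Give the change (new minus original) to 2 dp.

-0.44 K

Original: g = 0.0547, ΔT = 6/(1−0.0547) = 6.3472 K.
Without cloud: g' = -0.0163, ΔT' = 6/(1+0.0163) = 5.9038 K.
Change = 5.9038 − 6.3472 = -0.44 K.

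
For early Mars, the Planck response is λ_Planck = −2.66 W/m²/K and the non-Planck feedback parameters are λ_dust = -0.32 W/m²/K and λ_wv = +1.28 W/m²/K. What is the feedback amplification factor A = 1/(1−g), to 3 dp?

Convert to gains: g_dust = -0.32/2.66 = -0.1203; g_wv = 1.28/2.66 = 0.4812.
Total gain g = 0.3609.
A = 1/(1 − 0.3609) = 1.565.

1.565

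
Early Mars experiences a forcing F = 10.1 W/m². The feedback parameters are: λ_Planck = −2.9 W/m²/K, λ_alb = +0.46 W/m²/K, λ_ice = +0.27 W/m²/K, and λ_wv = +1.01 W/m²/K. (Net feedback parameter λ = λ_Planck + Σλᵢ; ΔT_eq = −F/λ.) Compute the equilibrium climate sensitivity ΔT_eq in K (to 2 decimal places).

8.71 K

Net feedback parameter λ = (−2.9) + (+0.46) + (+0.27) + (+1.01) = -1.16 W/m²/K.
ΔT = −F/λ = −10.1/(-1.16) = 8.71 K.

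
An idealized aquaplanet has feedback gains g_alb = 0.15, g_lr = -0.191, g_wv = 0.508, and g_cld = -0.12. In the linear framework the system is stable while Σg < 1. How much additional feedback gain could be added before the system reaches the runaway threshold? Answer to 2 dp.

Current total gain = 0.15 − 0.191 + 0.508 − 0.12 = 0.347.
Margin to runaway = 1 − 0.347 = 0.65.

0.65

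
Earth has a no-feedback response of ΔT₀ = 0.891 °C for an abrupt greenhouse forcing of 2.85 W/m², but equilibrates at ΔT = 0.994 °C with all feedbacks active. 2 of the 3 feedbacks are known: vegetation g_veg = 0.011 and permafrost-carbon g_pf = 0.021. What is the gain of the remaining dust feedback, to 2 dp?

0.07

Amplification A = ΔT/ΔT₀ = 0.994/0.891 = 1.116.
Total gain g = 1 − 1/A = 1 − 1/1.116 = 0.1039.
Known gains sum to 0.011 + 0.021 = 0.032.
g_dust = 0.1039 − 0.032 = 0.07.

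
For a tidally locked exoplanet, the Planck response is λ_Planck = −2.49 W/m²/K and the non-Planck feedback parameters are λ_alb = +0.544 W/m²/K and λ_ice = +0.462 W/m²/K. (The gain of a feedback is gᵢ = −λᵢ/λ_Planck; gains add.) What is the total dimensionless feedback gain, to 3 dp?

0.404

Convert to gains: g_alb = 0.544/2.49 = 0.2185; g_ice = 0.462/2.49 = 0.1855.
Total gain g = 0.404.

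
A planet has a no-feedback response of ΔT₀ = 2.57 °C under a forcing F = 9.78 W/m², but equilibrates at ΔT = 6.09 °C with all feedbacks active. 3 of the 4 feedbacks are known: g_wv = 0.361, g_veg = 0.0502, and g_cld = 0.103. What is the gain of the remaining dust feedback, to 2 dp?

0.06

Amplification A = ΔT/ΔT₀ = 6.09/2.57 = 2.37.
Total gain g = 1 − 1/A = 1 − 1/2.37 = 0.5781.
Known gains sum to 0.361 + 0.0502 + 0.103 = 0.5142.
g_dust = 0.5781 − 0.5142 = 0.06.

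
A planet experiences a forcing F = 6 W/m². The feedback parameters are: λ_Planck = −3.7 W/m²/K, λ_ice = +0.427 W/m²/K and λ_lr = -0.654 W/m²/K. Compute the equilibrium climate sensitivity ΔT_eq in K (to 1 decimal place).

Net feedback parameter λ = (−3.7) + (+0.427) + (-0.654) = -3.927 W/m²/K.
ΔT = −F/λ = −6/(-3.927) = 1.5 K.

1.5 K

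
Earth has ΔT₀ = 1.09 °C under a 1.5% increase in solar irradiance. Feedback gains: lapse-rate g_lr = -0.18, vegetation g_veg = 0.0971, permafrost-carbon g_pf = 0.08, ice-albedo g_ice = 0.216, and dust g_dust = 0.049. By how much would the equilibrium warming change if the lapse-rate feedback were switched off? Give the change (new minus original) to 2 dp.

0.48 °C

Original: g = 0.2621, ΔT = 1.09/(1−0.2621) = 1.4772 °C.
Without lapse-rate: g' = 0.4421, ΔT' = 1.09/(1−0.4421) = 1.9538 °C.
Change = 1.9538 − 1.4772 = 0.48 °C.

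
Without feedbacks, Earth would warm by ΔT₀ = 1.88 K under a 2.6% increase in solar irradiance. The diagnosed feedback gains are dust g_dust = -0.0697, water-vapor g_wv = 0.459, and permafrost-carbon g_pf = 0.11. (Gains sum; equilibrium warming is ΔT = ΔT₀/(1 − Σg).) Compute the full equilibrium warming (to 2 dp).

Total gain g = -0.0697 + 0.459 + 0.11 = 0.4993.
Amplification A = 1/(1 − 0.4993) = 1.997.
ΔT = 1.88 × 1.997 = 3.75 K.

3.75 K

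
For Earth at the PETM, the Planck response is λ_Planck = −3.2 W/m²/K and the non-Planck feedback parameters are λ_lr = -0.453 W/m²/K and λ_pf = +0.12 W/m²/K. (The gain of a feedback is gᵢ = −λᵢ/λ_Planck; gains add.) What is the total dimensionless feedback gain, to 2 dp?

Convert to gains: g_lr = -0.453/3.2 = -0.1416; g_pf = 0.12/3.2 = 0.0375.
Total gain g = -0.1041.

-0.10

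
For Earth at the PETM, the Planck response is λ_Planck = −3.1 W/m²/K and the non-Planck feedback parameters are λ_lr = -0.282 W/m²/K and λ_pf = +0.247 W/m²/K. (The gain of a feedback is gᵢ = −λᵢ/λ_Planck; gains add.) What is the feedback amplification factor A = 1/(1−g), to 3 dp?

Convert to gains: g_lr = -0.282/3.1 = -0.09097; g_pf = 0.247/3.1 = 0.07968.
Total gain g = -0.01129.
A = 1/(1 + 0.01129) = 0.989.

0.989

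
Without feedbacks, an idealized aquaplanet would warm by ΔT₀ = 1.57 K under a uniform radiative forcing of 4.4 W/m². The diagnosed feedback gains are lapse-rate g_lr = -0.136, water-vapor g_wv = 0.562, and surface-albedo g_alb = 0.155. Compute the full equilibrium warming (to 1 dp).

Total gain g = -0.136 + 0.562 + 0.155 = 0.581.
Amplification A = 1/(1 − 0.581) = 2.387.
ΔT = 1.57 × 2.387 = 3.7 K.

3.7 K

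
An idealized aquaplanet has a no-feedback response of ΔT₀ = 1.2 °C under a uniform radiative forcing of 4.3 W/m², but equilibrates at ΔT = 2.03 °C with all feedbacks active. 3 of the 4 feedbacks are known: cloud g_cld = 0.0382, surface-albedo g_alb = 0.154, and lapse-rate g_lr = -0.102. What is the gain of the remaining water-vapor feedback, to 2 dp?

Amplification A = ΔT/ΔT₀ = 2.03/1.2 = 1.692.
Total gain g = 1 − 1/A = 1 − 1/1.692 = 0.409.
Known gains sum to 0.0382 + 0.154 − 0.102 = 0.0902.
g_wv = 0.409 − 0.0902 = 0.32.

0.32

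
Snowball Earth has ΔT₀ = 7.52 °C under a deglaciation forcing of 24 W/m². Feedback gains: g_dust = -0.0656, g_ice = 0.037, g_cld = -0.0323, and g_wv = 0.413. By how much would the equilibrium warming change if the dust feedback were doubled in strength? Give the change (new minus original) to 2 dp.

-1.07 °C

Original: g = 0.3521, ΔT = 7.52/(1−0.3521) = 11.6067 °C.
With doubled dust: g' = 0.2865, ΔT' = 7.52/(1−0.2865) = 10.5396 °C.
Change = 10.5396 − 11.6067 = -1.07 °C.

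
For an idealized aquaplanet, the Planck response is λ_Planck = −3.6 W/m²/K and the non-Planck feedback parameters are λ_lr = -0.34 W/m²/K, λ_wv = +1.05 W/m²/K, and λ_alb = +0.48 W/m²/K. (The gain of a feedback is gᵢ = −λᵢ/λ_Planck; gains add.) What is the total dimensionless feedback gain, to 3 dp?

Convert to gains: g_lr = -0.34/3.6 = -0.09444; g_wv = 1.05/3.6 = 0.2917; g_alb = 0.48/3.6 = 0.1333.
Total gain g = 0.33056.

0.331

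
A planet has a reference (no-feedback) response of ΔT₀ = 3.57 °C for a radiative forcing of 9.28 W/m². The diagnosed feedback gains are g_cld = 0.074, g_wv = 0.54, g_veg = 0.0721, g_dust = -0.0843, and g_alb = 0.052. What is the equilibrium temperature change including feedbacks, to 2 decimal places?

10.31 °C

Total gain g = 0.074 + 0.54 + 0.0721 − 0.0843 + 0.052 = 0.6538.
Amplification A = 1/(1 − 0.6538) = 2.889.
ΔT = 3.57 × 2.889 = 10.31 °C.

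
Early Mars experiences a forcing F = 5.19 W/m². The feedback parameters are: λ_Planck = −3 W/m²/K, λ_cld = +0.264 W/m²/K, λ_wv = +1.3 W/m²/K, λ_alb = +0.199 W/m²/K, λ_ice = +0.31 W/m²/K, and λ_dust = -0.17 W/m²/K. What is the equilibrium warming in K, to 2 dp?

Net feedback parameter λ = (−3) + (+0.264) + (+1.3) + (+0.199) + (+0.31) + (-0.17) = -1.097 W/m²/K.
ΔT = −F/λ = −5.19/(-1.097) = 4.73 K.

4.73 K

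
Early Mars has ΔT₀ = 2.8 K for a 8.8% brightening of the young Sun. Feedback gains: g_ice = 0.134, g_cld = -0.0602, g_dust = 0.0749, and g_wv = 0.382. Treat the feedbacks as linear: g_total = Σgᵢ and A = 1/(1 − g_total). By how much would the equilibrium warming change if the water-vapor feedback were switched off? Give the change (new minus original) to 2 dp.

-2.68 K

Original: g = 0.5307, ΔT = 2.8/(1−0.5307) = 5.9663 K.
Without water-vapor: g' = 0.1487, ΔT' = 2.8/(1−0.1487) = 3.2891 K.
Change = 3.2891 − 5.9663 = -2.68 K.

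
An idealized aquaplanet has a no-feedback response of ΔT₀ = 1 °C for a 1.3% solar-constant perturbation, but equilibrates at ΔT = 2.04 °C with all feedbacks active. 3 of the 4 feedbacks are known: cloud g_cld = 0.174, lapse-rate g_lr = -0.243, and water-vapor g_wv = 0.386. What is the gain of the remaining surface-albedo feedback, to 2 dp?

0.19

Amplification A = ΔT/ΔT₀ = 2.04/1 = 2.04.
Total gain g = 1 − 1/A = 1 − 1/2.04 = 0.5098.
Known gains sum to 0.174 − 0.243 + 0.386 = 0.317.
g_alb = 0.5098 − 0.317 = 0.19.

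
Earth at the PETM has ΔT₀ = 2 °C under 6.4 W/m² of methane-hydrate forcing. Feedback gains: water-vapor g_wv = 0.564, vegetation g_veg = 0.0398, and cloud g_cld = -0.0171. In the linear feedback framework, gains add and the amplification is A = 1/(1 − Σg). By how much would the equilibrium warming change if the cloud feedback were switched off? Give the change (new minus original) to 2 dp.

0.21 °C

Original: g = 0.5867, ΔT = 2/(1−0.5867) = 4.8391 °C.
Without cloud: g' = 0.6038, ΔT' = 2/(1−0.6038) = 5.0480 °C.
Change = 5.0480 − 4.8391 = 0.21 °C.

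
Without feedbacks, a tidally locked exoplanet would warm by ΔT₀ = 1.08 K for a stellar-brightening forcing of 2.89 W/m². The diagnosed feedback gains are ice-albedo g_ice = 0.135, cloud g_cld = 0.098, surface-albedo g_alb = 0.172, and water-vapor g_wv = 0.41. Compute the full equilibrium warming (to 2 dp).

5.84 K

Total gain g = 0.135 + 0.098 + 0.172 + 0.41 = 0.815.
Amplification A = 1/(1 − 0.815) = 5.405.
ΔT = 1.08 × 5.405 = 5.84 K.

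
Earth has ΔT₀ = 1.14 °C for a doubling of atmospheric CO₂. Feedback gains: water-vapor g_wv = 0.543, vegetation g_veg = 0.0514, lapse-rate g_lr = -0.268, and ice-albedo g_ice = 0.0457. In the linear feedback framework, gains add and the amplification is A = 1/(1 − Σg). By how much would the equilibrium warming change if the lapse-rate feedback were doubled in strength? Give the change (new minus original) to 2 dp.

Original: g = 0.3721, ΔT = 1.14/(1−0.3721) = 1.8156 °C.
With doubled lapse-rate: g' = 0.1041, ΔT' = 1.14/(1−0.1041) = 1.2725 °C.
Change = 1.2725 − 1.8156 = -0.54 °C.

-0.54 °C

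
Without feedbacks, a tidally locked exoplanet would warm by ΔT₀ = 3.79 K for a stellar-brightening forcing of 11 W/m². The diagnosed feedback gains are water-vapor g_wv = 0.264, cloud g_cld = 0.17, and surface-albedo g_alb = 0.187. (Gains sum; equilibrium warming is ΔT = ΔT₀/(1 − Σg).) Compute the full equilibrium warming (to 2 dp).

Total gain g = 0.264 + 0.17 + 0.187 = 0.621.
Amplification A = 1/(1 − 0.621) = 2.639.
ΔT = 3.79 × 2.639 = 10.00 K.

10.00 K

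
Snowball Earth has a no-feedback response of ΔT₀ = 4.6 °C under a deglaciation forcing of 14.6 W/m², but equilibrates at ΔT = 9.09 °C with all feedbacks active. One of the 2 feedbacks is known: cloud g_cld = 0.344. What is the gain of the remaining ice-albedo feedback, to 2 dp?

0.15

Amplification A = ΔT/ΔT₀ = 9.09/4.6 = 1.976.
Total gain g = 1 − 1/A = 1 − 1/1.976 = 0.4939.
The known gain is 0.344.
g_ice = 0.4939 − 0.344 = 0.15.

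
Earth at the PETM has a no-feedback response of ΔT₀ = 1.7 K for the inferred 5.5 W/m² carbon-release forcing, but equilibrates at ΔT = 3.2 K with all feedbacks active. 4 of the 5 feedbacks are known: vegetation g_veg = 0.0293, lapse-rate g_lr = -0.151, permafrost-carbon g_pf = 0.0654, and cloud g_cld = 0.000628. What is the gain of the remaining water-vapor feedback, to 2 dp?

0.52

Amplification A = ΔT/ΔT₀ = 3.2/1.7 = 1.882.
Total gain g = 1 − 1/A = 1 − 1/1.882 = 0.4687.
Known gains sum to 0.0293 − 0.151 + 0.0654 + 0.000628 = -0.055672.
g_wv = 0.4687 + 0.055672 = 0.52.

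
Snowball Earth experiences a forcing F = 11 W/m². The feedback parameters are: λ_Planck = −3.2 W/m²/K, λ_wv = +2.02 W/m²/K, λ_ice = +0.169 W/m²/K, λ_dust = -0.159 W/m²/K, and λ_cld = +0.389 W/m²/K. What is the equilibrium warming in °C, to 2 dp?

14.08 °C

Net feedback parameter λ = (−3.2) + (+2.02) + (+0.169) + (-0.159) + (+0.389) = -0.781 W/m²/K.
ΔT = −F/λ = −11/(-0.781) = 14.08 °C.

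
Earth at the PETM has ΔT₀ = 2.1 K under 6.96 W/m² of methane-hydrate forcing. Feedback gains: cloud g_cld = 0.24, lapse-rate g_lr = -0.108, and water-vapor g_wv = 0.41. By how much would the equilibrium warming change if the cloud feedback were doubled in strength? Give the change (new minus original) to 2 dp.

Original: g = 0.542, ΔT = 2.1/(1−0.542) = 4.5852 K.
With doubled cloud: g' = 0.782, ΔT' = 2.1/(1−0.782) = 9.6330 K.
Change = 9.6330 − 4.5852 = 5.05 K.

5.05 K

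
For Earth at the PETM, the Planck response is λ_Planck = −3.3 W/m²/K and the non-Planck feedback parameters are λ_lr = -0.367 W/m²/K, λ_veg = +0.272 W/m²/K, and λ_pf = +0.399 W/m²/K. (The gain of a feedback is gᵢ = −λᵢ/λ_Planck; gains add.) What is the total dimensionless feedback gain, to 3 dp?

0.092

Convert to gains: g_lr = -0.367/3.3 = -0.1112; g_veg = 0.272/3.3 = 0.08242; g_pf = 0.399/3.3 = 0.1209.
Total gain g = 0.09212.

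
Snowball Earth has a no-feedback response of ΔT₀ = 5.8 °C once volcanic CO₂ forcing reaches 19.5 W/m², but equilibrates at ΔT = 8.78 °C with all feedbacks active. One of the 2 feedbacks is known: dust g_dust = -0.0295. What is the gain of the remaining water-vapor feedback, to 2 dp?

Amplification A = ΔT/ΔT₀ = 8.78/5.8 = 1.514.
Total gain g = 1 − 1/A = 1 − 1/1.514 = 0.3395.
The known gain is -0.0295.
g_wv = 0.3395 + 0.0295 = 0.37.

0.37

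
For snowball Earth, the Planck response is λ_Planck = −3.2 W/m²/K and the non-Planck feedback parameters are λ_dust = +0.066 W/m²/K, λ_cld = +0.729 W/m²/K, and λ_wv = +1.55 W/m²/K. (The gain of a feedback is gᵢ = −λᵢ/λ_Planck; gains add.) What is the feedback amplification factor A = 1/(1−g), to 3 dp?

3.743

Convert to gains: g_dust = 0.066/3.2 = 0.02063; g_cld = 0.729/3.2 = 0.2278; g_wv = 1.55/3.2 = 0.4844.
Total gain g = 0.73283.
A = 1/(1 − 0.73283) = 3.743.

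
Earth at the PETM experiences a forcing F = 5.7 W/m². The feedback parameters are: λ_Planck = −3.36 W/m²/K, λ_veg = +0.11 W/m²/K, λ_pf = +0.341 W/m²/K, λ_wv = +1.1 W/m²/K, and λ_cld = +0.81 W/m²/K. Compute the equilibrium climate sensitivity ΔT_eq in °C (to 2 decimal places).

5.71 °C

Net feedback parameter λ = (−3.36) + (+0.11) + (+0.341) + (+1.1) + (+0.81) = -0.999 W/m²/K.
ΔT = −F/λ = −5.7/(-0.999) = 5.71 °C.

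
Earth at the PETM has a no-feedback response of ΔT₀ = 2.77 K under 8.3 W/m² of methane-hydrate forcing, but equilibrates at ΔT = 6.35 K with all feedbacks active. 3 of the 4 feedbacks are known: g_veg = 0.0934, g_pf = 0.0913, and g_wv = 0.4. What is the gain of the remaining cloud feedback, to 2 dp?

Amplification A = ΔT/ΔT₀ = 6.35/2.77 = 2.292.
Total gain g = 1 − 1/A = 1 − 1/2.292 = 0.5637.
Known gains sum to 0.0934 + 0.0913 + 0.4 = 0.5847.
g_cld = 0.5637 − 0.5847 = -0.02.

-0.02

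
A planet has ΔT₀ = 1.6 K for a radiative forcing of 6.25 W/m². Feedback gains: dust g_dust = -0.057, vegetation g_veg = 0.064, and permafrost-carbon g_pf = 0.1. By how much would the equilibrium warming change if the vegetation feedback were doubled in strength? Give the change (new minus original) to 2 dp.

Original: g = 0.107, ΔT = 1.6/(1−0.107) = 1.7917 K.
With doubled vegetation: g' = 0.171, ΔT' = 1.6/(1−0.171) = 1.9300 K.
Change = 1.9300 − 1.7917 = 0.14 K.

0.14 K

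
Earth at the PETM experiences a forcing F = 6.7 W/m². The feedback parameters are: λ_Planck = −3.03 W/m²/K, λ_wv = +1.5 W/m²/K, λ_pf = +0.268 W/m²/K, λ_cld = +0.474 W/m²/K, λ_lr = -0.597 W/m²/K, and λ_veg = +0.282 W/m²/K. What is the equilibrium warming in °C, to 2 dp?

Net feedback parameter λ = (−3.03) + (+1.5) + (+0.268) + (+0.474) + (-0.597) + (+0.282) = -1.103 W/m²/K.
ΔT = −F/λ = −6.7/(-1.103) = 6.07 °C.

6.07 °C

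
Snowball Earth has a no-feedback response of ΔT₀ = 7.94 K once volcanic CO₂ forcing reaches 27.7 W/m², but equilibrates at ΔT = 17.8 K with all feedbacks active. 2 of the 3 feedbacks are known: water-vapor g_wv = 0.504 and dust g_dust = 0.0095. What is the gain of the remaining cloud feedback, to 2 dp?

Amplification A = ΔT/ΔT₀ = 17.8/7.94 = 2.242.
Total gain g = 1 − 1/A = 1 − 1/2.242 = 0.554.
Known gains sum to 0.504 + 0.0095 = 0.5135.
g_cld = 0.554 − 0.5135 = 0.04.

0.04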